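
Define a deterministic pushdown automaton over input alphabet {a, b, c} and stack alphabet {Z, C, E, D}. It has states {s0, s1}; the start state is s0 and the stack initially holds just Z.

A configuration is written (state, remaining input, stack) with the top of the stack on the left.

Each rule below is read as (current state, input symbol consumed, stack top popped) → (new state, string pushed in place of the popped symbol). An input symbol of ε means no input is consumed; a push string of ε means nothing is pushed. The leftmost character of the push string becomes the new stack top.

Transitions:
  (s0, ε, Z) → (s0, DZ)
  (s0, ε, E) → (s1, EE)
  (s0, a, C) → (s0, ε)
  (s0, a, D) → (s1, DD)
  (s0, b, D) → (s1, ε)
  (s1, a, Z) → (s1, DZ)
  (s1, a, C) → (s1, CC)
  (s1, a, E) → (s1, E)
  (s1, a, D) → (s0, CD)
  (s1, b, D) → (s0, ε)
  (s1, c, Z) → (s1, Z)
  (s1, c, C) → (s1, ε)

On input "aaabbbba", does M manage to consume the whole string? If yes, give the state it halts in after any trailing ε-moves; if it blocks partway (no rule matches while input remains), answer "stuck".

stuck

(s0, aaabbbba, Z)
  ε-move, top Z: go to s0, push DZ → (s0, aaabbbba, DZ)
  read a, top D: go to s1, push DD → (s1, aabbbba, DDZ)
  read a, top D: go to s0, push CD → (s0, abbbba, CDDZ)
  read a, top C: go to s0, push ε → (s0, bbbba, DDZ)
  read b, top D: go to s1, push ε → (s1, bbba, DZ)
  read b, top D: go to s0, push ε → (s0, bba, Z)
  ε-move, top Z: go to s0, push DZ → (s0, bba, DZ)
  read b, top D: go to s1, push ε → (s1, ba, Z)
No transition for (s1, b, top Z); M blocks with input ba remaining.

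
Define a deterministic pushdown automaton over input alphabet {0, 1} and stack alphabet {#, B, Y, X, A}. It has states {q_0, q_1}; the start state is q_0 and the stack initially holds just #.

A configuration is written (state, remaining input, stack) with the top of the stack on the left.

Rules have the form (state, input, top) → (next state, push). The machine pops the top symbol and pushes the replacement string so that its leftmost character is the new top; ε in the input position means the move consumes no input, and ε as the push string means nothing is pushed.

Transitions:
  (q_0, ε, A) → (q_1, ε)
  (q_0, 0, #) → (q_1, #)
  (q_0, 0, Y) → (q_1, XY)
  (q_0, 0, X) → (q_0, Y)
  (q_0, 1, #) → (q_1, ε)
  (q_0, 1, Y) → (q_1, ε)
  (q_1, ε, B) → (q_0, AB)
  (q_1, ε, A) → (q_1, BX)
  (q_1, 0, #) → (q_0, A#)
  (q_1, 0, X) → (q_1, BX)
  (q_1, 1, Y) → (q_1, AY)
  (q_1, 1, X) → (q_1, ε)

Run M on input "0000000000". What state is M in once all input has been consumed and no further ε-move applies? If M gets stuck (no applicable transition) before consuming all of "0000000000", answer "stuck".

(q_0, 0000000000, #)
  read 0, top #: go to q_1, push # → (q_1, 000000000, #)
  read 0, top #: go to q_0, push A# → (q_0, 00000000, A#)
  ε-move, top A: go to q_1, push ε → (q_1, 00000000, #)
  read 0, top #: go to q_0, push A# → (q_0, 0000000, A#)
  ε-move, top A: go to q_1, push ε → (q_1, 0000000, #)
  read 0, top #: go to q_0, push A# → (q_0, 000000, A#)
  ε-move, top A: go to q_1, push ε → (q_1, 000000, #)
  read 0, top #: go to q_0, push A# → (q_0, 00000, A#)
  ε-move, top A: go to q_1, push ε → (q_1, 00000, #)
  read 0, top #: go to q_0, push A# → (q_0, 0000, A#)
  ε-move, top A: go to q_1, push ε → (q_1, 0000, #)
  read 0, top #: go to q_0, push A# → (q_0, 000, A#)
  ε-move, top A: go to q_1, push ε → (q_1, 000, #)
  read 0, top #: go to q_0, push A# → (q_0, 00, A#)
  ε-move, top A: go to q_1, push ε → (q_1, 00, #)
  read 0, top #: go to q_0, push A# → (q_0, 0, A#)
  ε-move, top A: go to q_1, push ε → (q_1, 0, #)
  read 0, top #: go to q_0, push A# → (q_0, ε, A#)
  ε-move, top A: go to q_1, push ε → (q_1, ε, #)
All input consumed; M is in state q_1.

q_1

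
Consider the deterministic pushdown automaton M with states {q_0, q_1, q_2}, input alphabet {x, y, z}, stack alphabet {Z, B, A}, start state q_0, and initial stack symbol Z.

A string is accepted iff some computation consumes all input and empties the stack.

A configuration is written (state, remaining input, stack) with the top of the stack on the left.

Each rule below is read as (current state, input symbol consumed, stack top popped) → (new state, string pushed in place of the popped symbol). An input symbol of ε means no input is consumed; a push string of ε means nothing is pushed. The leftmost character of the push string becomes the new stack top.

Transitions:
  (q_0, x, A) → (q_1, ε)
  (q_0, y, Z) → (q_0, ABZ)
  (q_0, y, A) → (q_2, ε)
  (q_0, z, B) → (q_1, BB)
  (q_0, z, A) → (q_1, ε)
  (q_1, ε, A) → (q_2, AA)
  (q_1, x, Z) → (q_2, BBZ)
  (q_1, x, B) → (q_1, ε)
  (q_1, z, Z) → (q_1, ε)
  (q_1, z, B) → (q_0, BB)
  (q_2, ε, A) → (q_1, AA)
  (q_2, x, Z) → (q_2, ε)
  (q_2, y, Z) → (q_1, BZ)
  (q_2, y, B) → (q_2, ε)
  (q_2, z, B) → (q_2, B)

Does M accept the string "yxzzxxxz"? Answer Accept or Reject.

(q_0, yxzzxxxz, Z)
  read y, top Z: go to q_0, push ABZ → (q_0, xzzxxxz, ABZ)
  read x, top A: go to q_1, push ε → (q_1, zzxxxz, BZ)
  read z, top B: go to q_0, push BB → (q_0, zxxxz, BBZ)
  read z, top B: go to q_1, push BB → (q_1, xxxz, BBBZ)
  read x, top B: go to q_1, push ε → (q_1, xxz, BBZ)
  read x, top B: go to q_1, push ε → (q_1, xz, BZ)
  read x, top B: go to q_1, push ε → (q_1, z, Z)
  read z, top Z: go to q_1, push ε → (q_1, ε, ε)
All input consumed and the stack is empty.

Accept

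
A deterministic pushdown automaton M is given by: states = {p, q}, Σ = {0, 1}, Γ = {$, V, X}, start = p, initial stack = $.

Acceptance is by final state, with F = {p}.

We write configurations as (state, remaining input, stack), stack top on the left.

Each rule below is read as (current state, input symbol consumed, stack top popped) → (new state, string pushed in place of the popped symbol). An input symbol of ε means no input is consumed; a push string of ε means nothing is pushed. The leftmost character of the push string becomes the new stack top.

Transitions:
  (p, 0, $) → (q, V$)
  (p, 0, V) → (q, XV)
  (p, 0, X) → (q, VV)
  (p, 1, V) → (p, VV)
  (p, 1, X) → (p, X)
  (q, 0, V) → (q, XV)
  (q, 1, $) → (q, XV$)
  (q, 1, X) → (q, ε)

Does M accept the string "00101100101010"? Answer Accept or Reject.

(p, 00101100101010, $)
  read 0, top $: go to q, push V$ → (q, 0101100101010, V$)
  read 0, top V: go to q, push XV → (q, 101100101010, XV$)
  read 1, top X: go to q, push ε → (q, 01100101010, V$)
  read 0, top V: go to q, push XV → (q, 1100101010, XV$)
  read 1, top X: go to q, push ε → (q, 100101010, V$)
No transition applies at (q, 100101010, V$); input not fully consumed.

Reject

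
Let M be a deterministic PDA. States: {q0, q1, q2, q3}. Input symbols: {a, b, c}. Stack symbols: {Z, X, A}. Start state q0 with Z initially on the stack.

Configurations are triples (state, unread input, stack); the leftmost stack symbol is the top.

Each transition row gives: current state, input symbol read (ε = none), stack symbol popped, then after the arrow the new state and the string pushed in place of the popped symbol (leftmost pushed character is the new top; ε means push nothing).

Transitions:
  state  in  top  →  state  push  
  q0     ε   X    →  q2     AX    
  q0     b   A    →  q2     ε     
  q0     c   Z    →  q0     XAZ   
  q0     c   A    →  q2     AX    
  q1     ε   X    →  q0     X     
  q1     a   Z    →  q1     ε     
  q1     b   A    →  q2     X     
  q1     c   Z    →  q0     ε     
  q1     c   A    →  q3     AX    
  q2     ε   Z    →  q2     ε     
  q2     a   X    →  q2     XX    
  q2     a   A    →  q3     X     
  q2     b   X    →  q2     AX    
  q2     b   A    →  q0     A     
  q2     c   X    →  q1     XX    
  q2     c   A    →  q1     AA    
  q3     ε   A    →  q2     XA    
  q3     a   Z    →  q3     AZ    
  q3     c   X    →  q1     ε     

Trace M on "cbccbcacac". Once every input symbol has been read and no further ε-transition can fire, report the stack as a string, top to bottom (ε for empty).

AXXAXXAZ

(q0, cbccbcacac, Z)
  read c, top Z: go to q0, push XAZ → (q0, bccbcacac, XAZ)
  ε-move, top X: go to q2, push AX → (q2, bccbcacac, AXAZ)
  read b, top A: go to q0, push A → (q0, ccbcacac, AXAZ)
  read c, top A: go to q2, push AX → (q2, cbcacac, AXXAZ)
  read c, top A: go to q1, push AA → (q1, bcacac, AAXXAZ)
  read b, top A: go to q2, push X → (q2, cacac, XAXXAZ)
  read c, top X: go to q1, push XX → (q1, acac, XXAXXAZ)
  ε-move, top X: go to q0, push X → (q0, acac, XXAXXAZ)
  ε-move, top X: go to q2, push AX → (q2, acac, AXXAXXAZ)
  read a, top A: go to q3, push X → (q3, cac, XXXAXXAZ)
  read c, top X: go to q1, push ε → (q1, ac, XXAXXAZ)
  ε-move, top X: go to q0, push X → (q0, ac, XXAXXAZ)
  ε-move, top X: go to q2, push AX → (q2, ac, AXXAXXAZ)
  read a, top A: go to q3, push X → (q3, c, XXXAXXAZ)
  read c, top X: go to q1, push ε → (q1, ε, XXAXXAZ)
  ε-move, top X: go to q0, push X → (q0, ε, XXAXXAZ)
  ε-move, top X: go to q2, push AX → (q2, ε, AXXAXXAZ)
All input consumed in state q2 with stack AXXAXXAZ.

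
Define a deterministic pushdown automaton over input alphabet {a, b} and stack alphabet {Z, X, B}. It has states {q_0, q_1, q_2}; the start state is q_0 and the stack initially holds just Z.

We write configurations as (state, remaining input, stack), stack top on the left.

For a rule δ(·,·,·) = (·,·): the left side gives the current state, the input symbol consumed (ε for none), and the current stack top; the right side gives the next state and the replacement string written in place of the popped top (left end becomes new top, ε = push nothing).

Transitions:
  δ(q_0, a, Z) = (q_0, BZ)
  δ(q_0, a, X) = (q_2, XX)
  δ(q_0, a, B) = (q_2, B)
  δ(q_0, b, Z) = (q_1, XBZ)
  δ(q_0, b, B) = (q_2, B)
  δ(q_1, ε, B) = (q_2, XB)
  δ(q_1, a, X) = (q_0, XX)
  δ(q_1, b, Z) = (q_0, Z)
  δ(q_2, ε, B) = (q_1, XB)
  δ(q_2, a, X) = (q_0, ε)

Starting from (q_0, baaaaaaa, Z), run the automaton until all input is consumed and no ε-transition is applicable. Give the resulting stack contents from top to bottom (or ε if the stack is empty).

(q_0, baaaaaaa, Z)
  read b, top Z: go to q_1, push XBZ → (q_1, aaaaaaa, XBZ)
  read a, top X: go to q_0, push XX → (q_0, aaaaaa, XXBZ)
  read a, top X: go to q_2, push XX → (q_2, aaaaa, XXXBZ)
  read a, top X: go to q_0, push ε → (q_0, aaaa, XXBZ)
  read a, top X: go to q_2, push XX → (q_2, aaa, XXXBZ)
  read a, top X: go to q_0, push ε → (q_0, aa, XXBZ)
  read a, top X: go to q_2, push XX → (q_2, a, XXXBZ)
  read a, top X: go to q_0, push ε → (q_0, ε, XXBZ)
All input consumed in state q_0 with stack XXBZ.

XXBZ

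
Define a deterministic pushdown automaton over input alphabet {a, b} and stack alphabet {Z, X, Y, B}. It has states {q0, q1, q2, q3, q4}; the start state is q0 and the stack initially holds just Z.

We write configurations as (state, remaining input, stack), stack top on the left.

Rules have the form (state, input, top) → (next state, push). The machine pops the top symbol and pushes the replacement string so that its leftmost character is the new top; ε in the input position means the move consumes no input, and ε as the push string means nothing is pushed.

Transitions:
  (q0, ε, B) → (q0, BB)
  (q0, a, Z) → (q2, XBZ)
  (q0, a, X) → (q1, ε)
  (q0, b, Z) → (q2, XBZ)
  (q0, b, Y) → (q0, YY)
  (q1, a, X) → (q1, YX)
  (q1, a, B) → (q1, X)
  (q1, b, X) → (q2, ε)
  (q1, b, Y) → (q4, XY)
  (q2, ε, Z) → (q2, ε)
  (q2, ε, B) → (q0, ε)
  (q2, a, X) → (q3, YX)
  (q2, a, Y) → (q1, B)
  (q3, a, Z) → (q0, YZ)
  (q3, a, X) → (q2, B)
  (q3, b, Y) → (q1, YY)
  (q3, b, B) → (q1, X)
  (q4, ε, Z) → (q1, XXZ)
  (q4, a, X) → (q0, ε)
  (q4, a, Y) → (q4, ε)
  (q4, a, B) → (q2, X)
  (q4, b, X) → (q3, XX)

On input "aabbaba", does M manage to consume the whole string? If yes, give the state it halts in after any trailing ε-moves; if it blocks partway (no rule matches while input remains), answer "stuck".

stuck

(q0, aabbaba, Z)
  read a, top Z: go to q2, push XBZ → (q2, abbaba, XBZ)
  read a, top X: go to q3, push YX → (q3, bbaba, YXBZ)
  read b, top Y: go to q1, push YY → (q1, baba, YYXBZ)
  read b, top Y: go to q4, push XY → (q4, aba, XYYXBZ)
  read a, top X: go to q0, push ε → (q0, ba, YYXBZ)
  read b, top Y: go to q0, push YY → (q0, a, YYYXBZ)
No transition for (q0, a, top Y); M blocks with input a remaining.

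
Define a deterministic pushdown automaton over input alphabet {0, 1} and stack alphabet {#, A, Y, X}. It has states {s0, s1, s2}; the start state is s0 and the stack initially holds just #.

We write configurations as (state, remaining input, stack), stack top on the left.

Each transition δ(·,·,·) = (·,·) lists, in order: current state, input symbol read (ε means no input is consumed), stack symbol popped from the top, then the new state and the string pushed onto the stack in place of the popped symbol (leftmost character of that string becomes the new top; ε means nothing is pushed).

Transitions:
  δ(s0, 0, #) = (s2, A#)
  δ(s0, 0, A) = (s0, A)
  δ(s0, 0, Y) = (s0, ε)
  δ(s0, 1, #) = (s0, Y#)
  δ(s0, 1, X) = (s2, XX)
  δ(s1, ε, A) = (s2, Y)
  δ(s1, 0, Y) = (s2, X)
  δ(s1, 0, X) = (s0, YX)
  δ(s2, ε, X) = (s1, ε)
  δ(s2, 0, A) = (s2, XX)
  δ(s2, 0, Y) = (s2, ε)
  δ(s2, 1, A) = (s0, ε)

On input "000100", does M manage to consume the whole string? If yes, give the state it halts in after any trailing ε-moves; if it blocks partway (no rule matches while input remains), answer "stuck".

stuck

(s0, 000100, #)
  read 0, top #: go to s2, push A# → (s2, 00100, A#)
  read 0, top A: go to s2, push XX → (s2, 0100, XX#)
  ε-move, top X: go to s1, push ε → (s1, 0100, X#)
  read 0, top X: go to s0, push YX → (s0, 100, YX#)
No transition for (s0, 1, top Y); M blocks with input 100 remaining.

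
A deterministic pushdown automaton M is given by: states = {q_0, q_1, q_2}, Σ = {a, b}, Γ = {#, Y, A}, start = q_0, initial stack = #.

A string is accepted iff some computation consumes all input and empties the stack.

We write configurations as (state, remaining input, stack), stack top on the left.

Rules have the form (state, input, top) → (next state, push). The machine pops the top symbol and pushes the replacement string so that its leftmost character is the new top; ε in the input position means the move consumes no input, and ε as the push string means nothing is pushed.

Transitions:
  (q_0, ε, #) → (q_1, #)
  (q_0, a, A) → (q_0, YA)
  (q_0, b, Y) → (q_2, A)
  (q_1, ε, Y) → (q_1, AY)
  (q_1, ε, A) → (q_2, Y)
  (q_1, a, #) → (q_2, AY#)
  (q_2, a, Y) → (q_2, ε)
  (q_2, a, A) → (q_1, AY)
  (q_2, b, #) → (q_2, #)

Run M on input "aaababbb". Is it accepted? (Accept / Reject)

(q_0, aaababbb, #)
  ε-move, top #: go to q_1, push # → (q_1, aaababbb, #)
  read a, top #: go to q_2, push AY# → (q_2, aababbb, AY#)
  read a, top A: go to q_1, push AY → (q_1, ababbb, AYY#)
  ε-move, top A: go to q_2, push Y → (q_2, ababbb, YYY#)
  read a, top Y: go to q_2, push ε → (q_2, babbb, YY#)
No transition applies at (q_2, babbb, YY#); input not fully consumed.

Reject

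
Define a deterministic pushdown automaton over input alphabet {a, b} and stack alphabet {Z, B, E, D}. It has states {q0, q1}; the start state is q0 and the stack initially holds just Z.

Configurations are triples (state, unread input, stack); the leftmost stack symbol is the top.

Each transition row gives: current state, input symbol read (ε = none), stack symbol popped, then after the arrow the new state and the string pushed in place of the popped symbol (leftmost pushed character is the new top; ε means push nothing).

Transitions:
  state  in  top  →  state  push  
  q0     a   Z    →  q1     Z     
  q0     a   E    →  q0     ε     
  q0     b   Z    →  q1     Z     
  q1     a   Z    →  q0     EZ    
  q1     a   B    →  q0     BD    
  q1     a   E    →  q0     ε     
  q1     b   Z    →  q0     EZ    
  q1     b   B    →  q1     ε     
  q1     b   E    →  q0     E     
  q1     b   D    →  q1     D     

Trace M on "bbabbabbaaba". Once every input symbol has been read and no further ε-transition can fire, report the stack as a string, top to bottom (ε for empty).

Z

(q0, bbabbabbaaba, Z) ⊢ (q1, babbabbaaba, Z) ⊢ (q0, abbabbaaba, EZ) ⊢ (q0, bbabbaaba, Z) ⊢ (q1, babbaaba, Z) ⊢ (q0, abbaaba, EZ) ⊢ (q0, bbaaba, Z) ⊢ (q1, baaba, Z) ⊢ (q0, aaba, EZ) ⊢ (q0, aba, Z) ⊢ (q1, ba, Z) ⊢ (q0, a, EZ) ⊢ (q0, ε, Z)
All input consumed in state q0 with stack Z.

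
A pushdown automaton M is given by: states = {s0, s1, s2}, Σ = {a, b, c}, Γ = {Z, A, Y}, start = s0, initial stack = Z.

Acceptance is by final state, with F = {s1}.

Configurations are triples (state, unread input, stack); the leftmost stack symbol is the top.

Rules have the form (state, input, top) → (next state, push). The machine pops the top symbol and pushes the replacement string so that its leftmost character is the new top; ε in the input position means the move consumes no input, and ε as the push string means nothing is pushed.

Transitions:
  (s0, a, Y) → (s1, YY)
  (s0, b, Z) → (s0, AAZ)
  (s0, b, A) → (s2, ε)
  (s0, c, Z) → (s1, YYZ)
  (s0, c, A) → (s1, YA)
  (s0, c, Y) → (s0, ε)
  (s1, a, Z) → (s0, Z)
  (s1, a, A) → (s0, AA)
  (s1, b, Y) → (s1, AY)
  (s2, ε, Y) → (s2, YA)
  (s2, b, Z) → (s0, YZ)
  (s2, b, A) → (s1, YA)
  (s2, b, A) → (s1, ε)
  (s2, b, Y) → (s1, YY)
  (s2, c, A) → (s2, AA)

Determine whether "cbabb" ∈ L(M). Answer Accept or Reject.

Accept

One accepting computation: (s0, cbabb, Z) ⊢ (s1, babb, YYZ) ⊢ (s1, abb, AYYZ) ⊢ (s0, bb, AAYYZ) ⊢ (s2, b, AYYZ) ⊢ (s1, ε, YAYYZ)
All input consumed and state s1 ∈ F.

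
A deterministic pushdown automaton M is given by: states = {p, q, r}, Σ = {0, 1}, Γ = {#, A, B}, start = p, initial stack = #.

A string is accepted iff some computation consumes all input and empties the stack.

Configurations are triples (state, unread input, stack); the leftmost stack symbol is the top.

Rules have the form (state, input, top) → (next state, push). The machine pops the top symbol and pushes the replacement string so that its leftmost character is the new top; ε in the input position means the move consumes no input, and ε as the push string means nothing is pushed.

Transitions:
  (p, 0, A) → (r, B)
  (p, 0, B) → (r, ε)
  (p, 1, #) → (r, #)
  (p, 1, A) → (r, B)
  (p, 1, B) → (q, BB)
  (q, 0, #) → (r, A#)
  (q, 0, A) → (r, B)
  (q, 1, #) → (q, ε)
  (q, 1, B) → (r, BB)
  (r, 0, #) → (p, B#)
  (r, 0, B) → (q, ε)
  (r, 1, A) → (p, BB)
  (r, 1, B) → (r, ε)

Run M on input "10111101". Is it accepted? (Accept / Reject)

Accept

(p, 10111101, #) ⊢ (r, 0111101, #) ⊢ (p, 111101, B#) ⊢ (q, 11101, BB#) ⊢ (r, 1101, BBB#) ⊢ (r, 101, BB#) ⊢ (r, 01, B#) ⊢ (q, 1, #) ⊢ (q, ε, ε)
All input consumed and the stack is empty.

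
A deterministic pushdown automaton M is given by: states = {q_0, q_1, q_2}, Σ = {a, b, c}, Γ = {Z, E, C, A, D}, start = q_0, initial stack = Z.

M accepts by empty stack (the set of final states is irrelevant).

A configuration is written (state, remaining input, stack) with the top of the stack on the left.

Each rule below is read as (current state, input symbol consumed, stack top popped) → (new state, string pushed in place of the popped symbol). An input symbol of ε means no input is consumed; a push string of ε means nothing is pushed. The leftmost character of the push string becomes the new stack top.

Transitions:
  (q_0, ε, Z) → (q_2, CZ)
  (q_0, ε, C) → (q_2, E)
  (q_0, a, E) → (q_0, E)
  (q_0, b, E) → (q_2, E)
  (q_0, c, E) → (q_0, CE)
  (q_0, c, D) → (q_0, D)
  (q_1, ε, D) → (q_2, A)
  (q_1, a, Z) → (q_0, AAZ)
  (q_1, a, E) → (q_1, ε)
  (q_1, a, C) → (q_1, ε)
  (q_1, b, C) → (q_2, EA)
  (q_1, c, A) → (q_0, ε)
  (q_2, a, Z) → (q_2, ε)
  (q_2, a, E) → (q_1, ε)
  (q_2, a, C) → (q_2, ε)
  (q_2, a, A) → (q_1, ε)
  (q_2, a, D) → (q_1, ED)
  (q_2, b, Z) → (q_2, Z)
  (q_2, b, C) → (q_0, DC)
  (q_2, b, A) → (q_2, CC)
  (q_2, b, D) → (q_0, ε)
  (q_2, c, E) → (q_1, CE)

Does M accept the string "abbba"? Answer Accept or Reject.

(q_0, abbba, Z) ⊢ (q_2, abbba, CZ) ⊢ (q_2, bbba, Z) ⊢ (q_2, bba, Z) ⊢ (q_2, ba, Z) ⊢ (q_2, a, Z) ⊢ (q_2, ε, ε)
All input consumed and the stack is empty.

Accept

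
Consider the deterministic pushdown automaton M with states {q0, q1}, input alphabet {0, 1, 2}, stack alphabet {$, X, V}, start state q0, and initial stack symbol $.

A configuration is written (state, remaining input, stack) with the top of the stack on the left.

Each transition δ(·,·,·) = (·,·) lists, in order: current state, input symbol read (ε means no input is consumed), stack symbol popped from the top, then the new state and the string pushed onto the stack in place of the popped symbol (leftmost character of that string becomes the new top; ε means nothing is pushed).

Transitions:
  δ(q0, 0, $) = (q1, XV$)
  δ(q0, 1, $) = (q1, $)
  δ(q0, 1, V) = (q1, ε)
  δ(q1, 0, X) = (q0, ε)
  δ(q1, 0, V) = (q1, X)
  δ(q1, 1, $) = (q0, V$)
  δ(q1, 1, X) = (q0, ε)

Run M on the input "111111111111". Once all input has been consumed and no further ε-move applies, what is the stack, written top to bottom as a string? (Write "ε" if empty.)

(q0, 111111111111, $)
  read 1, top $: go to q1, push $ → (q1, 11111111111, $)
  read 1, top $: go to q0, push V$ → (q0, 1111111111, V$)
  read 1, top V: go to q1, push ε → (q1, 111111111, $)
  read 1, top $: go to q0, push V$ → (q0, 11111111, V$)
  read 1, top V: go to q1, push ε → (q1, 1111111, $)
  read 1, top $: go to q0, push V$ → (q0, 111111, V$)
  read 1, top V: go to q1, push ε → (q1, 11111, $)
  read 1, top $: go to q0, push V$ → (q0, 1111, V$)
  read 1, top V: go to q1, push ε → (q1, 111, $)
  read 1, top $: go to q0, push V$ → (q0, 11, V$)
  read 1, top V: go to q1, push ε → (q1, 1, $)
  read 1, top $: go to q0, push V$ → (q0, ε, V$)
All input consumed in state q0 with stack V$.

V$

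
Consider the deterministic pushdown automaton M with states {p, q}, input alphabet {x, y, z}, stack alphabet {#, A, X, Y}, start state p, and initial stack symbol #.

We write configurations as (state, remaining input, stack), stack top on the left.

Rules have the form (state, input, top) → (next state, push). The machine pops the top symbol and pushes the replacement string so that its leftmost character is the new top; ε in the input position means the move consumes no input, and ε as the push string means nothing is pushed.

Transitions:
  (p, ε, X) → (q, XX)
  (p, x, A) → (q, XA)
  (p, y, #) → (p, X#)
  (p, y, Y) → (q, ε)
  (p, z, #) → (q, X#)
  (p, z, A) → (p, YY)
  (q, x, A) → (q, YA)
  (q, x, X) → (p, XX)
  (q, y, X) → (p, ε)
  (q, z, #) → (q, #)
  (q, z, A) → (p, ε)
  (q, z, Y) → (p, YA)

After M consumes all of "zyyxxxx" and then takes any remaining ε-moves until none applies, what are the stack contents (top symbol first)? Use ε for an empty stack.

XXXXXXXXXX#

(p, zyyxxxx, #) ⊢ (q, yyxxxx, X#) ⊢ (p, yxxxx, #) ⊢ (p, xxxx, X#) ⊢ (q, xxxx, XX#) ⊢ (p, xxx, XXX#) ⊢ (q, xxx, XXXX#) ⊢ (p, xx, XXXXX#) ⊢ (q, xx, XXXXXX#) ⊢ (p, x, XXXXXXX#) ⊢ (q, x, XXXXXXXX#) ⊢ (p, ε, XXXXXXXXX#) ⊢ (q, ε, XXXXXXXXXX#)
All input consumed in state q with stack XXXXXXXXXX#.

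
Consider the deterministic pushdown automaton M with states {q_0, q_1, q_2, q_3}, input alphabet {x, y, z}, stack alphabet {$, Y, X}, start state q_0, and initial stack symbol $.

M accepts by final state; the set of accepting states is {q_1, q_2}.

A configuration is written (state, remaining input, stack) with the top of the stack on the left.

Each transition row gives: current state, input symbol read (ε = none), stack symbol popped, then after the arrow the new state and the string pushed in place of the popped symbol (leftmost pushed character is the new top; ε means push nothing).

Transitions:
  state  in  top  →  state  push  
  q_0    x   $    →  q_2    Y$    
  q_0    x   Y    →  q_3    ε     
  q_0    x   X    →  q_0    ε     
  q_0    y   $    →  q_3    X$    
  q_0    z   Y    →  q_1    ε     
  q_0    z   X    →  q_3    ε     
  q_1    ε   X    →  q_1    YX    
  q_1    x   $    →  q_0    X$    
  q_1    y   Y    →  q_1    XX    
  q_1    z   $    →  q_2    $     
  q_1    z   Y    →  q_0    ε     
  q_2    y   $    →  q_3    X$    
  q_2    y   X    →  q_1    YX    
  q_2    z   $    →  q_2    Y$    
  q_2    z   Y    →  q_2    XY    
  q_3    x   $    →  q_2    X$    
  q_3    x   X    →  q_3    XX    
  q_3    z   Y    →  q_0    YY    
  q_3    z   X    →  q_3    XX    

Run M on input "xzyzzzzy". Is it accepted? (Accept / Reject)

Accept

(q_0, xzyzzzzy, $)
  read x, top $: go to q_2, push Y$ → (q_2, zyzzzzy, Y$)
  read z, top Y: go to q_2, push XY → (q_2, yzzzzy, XY$)
  read y, top X: go to q_1, push YX → (q_1, zzzzy, YXY$)
  read z, top Y: go to q_0, push ε → (q_0, zzzy, XY$)
  read z, top X: go to q_3, push ε → (q_3, zzy, Y$)
  read z, top Y: go to q_0, push YY → (q_0, zy, YY$)
  read z, top Y: go to q_1, push ε → (q_1, y, Y$)
  read y, top Y: go to q_1, push XX → (q_1, ε, XX$)
All input consumed; state q_1 ∈ F.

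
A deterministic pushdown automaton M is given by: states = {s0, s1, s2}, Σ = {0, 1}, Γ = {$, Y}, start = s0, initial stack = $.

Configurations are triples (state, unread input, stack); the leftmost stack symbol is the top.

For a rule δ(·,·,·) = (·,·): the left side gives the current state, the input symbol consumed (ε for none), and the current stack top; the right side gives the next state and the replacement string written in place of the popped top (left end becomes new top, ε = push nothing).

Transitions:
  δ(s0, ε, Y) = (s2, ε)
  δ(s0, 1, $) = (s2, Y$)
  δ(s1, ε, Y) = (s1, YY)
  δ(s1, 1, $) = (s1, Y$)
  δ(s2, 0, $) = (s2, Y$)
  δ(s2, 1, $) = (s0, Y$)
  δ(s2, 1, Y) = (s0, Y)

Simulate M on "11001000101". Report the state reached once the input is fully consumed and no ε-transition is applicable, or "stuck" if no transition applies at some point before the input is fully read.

(s0, 11001000101, $) ⊢ (s2, 1001000101, Y$) ⊢ (s0, 001000101, Y$) ⊢ (s2, 001000101, $) ⊢ (s2, 01000101, Y$)
No transition for (s2, 0, top Y); M blocks with input 01000101 remaining.

stuck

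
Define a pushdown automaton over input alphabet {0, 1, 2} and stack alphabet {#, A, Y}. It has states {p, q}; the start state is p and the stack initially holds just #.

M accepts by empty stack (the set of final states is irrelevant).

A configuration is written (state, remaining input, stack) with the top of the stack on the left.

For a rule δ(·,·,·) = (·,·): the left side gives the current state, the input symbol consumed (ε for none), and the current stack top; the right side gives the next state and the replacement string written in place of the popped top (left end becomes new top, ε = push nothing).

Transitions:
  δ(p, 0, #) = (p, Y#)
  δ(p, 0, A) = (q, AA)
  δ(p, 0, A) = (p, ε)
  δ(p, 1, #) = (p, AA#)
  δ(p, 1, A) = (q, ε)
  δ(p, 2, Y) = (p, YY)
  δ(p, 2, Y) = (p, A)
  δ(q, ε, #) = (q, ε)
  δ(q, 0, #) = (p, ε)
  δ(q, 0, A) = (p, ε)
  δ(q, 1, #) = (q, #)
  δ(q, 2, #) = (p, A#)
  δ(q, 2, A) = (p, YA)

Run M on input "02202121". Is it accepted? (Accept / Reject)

One accepting computation: (p, 02202121, #) ⊢ (p, 2202121, Y#) ⊢ (p, 202121, YY#) ⊢ (p, 02121, AY#) ⊢ (p, 2121, Y#) ⊢ (p, 121, A#) ⊢ (q, 21, #) ⊢ (p, 1, A#) ⊢ (q, ε, #) ⊢ (q, ε, ε)
All input consumed and the stack is empty.

Accept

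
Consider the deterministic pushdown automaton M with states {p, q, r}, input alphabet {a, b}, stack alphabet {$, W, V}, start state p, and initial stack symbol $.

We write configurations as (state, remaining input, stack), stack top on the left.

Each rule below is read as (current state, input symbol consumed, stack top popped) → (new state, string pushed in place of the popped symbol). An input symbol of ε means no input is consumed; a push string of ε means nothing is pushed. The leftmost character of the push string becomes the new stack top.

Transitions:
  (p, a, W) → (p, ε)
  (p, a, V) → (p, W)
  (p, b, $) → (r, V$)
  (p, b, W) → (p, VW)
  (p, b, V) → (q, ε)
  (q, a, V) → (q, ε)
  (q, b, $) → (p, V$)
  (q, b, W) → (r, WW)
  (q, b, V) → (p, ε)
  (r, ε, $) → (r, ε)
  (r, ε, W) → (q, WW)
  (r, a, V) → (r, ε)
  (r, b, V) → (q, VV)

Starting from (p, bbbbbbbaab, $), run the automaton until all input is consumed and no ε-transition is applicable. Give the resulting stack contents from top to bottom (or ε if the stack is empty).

V$

(p, bbbbbbbaab, $)
  read b, top $: go to r, push V$ → (r, bbbbbbaab, V$)
  read b, top V: go to q, push VV → (q, bbbbbaab, VV$)
  read b, top V: go to p, push ε → (p, bbbbaab, V$)
  read b, top V: go to q, push ε → (q, bbbaab, $)
  read b, top $: go to p, push V$ → (p, bbaab, V$)
  read b, top V: go to q, push ε → (q, baab, $)
  read b, top $: go to p, push V$ → (p, aab, V$)
  read a, top V: go to p, push W → (p, ab, W$)
  read a, top W: go to p, push ε → (p, b, $)
  read b, top $: go to r, push V$ → (r, ε, V$)
All input consumed in state r with stack V$.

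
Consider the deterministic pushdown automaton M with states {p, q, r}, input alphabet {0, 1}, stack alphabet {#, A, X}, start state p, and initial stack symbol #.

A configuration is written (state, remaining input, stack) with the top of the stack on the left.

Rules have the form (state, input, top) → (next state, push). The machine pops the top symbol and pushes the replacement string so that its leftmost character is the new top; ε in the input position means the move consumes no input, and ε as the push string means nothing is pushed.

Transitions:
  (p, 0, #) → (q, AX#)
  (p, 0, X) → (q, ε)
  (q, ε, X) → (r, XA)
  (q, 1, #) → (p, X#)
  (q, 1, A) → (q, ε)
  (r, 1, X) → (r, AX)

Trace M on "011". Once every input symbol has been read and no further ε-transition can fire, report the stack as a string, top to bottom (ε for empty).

AXA#

(p, 011, #) ⊢ (q, 11, AX#) ⊢ (q, 1, X#) ⊢ (r, 1, XA#) ⊢ (r, ε, AXA#)
All input consumed in state r with stack AXA#.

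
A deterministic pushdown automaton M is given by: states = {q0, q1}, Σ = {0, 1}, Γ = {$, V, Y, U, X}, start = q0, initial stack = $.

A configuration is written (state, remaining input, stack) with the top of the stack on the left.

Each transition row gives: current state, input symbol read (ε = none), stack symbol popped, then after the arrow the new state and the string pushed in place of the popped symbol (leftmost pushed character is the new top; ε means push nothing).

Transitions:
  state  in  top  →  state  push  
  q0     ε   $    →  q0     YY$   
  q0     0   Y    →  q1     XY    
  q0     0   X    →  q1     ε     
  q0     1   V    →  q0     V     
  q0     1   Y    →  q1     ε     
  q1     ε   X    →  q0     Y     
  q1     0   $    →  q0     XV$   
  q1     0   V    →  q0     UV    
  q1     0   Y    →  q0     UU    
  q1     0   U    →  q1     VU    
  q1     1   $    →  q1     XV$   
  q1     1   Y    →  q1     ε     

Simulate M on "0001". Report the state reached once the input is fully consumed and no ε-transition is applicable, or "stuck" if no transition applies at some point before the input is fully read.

q1

(q0, 0001, $) ⊢ (q0, 0001, YY$) ⊢ (q1, 001, XYY$) ⊢ (q0, 001, YYY$) ⊢ (q1, 01, XYYY$) ⊢ (q0, 01, YYYY$) ⊢ (q1, 1, XYYYY$) ⊢ (q0, 1, YYYYY$) ⊢ (q1, ε, YYYY$)
All input consumed; M is in state q1.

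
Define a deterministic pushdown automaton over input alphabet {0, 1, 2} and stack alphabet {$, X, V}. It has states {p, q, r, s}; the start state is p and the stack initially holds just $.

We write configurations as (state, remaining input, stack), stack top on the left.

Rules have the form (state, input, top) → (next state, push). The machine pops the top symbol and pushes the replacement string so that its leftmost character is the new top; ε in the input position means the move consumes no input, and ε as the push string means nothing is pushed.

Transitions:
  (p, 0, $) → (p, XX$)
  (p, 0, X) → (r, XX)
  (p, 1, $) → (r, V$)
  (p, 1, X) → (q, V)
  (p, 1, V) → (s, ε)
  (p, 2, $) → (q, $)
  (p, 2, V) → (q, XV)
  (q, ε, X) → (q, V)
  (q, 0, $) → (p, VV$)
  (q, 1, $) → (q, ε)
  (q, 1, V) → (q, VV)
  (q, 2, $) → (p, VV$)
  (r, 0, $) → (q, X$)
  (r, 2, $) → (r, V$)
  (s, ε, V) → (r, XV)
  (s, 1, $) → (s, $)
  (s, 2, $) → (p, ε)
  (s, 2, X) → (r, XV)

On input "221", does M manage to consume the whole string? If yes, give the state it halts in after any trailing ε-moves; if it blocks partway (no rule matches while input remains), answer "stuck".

r

(p, 221, $)
  read 2, top $: go to q, push $ → (q, 21, $)
  read 2, top $: go to p, push VV$ → (p, 1, VV$)
  read 1, top V: go to s, push ε → (s, ε, V$)
  ε-move, top V: go to r, push XV → (r, ε, XV$)
All input consumed; M is in state r.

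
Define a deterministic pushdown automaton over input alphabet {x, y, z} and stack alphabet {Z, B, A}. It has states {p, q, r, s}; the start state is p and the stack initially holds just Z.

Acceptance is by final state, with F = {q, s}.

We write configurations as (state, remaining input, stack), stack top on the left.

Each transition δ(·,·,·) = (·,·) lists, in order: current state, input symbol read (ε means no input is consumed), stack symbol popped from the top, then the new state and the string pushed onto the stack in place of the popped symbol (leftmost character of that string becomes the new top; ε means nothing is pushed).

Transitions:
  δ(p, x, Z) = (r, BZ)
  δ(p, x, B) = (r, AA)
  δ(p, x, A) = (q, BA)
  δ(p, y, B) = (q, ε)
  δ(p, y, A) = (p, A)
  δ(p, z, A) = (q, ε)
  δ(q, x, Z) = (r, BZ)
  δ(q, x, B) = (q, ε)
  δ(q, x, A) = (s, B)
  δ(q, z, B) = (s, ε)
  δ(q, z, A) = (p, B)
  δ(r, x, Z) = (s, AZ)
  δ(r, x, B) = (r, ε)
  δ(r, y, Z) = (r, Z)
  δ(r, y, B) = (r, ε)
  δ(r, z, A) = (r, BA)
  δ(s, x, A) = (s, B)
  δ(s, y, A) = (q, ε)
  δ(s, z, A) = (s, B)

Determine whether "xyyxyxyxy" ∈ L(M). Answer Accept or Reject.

(p, xyyxyxyxy, Z) ⊢ (r, yyxyxyxy, BZ) ⊢ (r, yxyxyxy, Z) ⊢ (r, xyxyxy, Z) ⊢ (s, yxyxy, AZ) ⊢ (q, xyxy, Z) ⊢ (r, yxy, BZ) ⊢ (r, xy, Z) ⊢ (s, y, AZ) ⊢ (q, ε, Z)
All input consumed; state q ∈ F.

Accept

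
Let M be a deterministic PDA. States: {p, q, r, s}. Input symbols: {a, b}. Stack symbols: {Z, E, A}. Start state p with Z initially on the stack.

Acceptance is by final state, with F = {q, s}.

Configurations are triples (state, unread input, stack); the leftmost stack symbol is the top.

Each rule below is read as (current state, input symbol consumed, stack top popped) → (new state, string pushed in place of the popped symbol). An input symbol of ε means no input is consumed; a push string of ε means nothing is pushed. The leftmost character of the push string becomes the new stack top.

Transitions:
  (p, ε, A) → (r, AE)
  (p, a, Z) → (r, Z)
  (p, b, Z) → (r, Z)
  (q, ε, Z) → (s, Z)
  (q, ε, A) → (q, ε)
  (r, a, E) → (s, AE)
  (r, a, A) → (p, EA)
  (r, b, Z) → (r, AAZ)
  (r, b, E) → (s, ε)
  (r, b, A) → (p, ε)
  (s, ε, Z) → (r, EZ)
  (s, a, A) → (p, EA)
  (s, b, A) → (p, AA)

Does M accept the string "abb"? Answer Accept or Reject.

(p, abb, Z)
  read a, top Z: go to r, push Z → (r, bb, Z)
  read b, top Z: go to r, push AAZ → (r, b, AAZ)
  read b, top A: go to p, push ε → (p, ε, AZ)
  ε-move, top A: go to r, push AE → (r, ε, AEZ)
All input consumed; state r ∉ F and no further ε-move applies.

Reject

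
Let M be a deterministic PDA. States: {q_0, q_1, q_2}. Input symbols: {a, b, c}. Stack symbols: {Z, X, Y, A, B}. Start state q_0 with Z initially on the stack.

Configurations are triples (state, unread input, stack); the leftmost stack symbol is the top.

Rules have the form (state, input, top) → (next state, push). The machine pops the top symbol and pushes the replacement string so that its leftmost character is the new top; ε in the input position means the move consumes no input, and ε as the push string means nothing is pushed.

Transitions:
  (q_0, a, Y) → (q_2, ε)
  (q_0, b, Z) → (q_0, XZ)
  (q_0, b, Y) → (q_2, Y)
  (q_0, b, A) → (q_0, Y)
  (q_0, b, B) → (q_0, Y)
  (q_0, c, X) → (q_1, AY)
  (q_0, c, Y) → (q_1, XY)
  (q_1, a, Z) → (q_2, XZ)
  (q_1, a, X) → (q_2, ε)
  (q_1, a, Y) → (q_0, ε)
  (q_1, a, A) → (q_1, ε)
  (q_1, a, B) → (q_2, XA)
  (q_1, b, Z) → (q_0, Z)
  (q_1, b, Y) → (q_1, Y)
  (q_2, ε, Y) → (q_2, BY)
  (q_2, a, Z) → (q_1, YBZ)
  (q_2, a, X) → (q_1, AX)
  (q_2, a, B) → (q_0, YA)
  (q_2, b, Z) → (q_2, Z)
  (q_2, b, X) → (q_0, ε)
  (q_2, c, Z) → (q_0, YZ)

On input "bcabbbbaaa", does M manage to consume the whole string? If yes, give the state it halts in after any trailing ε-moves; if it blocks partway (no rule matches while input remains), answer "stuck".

(q_0, bcabbbbaaa, Z) ⊢ (q_0, cabbbbaaa, XZ) ⊢ (q_1, abbbbaaa, AYZ) ⊢ (q_1, bbbbaaa, YZ) ⊢ (q_1, bbbaaa, YZ) ⊢ (q_1, bbaaa, YZ) ⊢ (q_1, baaa, YZ) ⊢ (q_1, aaa, YZ) ⊢ (q_0, aa, Z)
No transition for (q_0, a, top Z); M blocks with input aa remaining.

stuck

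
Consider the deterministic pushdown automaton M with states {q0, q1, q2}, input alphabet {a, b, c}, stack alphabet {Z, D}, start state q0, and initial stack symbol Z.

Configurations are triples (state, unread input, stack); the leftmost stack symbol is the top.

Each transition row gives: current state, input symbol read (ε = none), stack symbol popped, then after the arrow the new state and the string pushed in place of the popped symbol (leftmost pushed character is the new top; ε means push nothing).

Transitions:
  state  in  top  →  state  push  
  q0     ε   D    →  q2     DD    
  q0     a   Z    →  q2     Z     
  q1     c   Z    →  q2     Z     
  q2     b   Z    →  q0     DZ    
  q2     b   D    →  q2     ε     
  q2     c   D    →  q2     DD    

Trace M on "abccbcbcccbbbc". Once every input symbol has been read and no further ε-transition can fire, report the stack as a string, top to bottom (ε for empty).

(q0, abccbcbcccbbbc, Z)
  read a, top Z: go to q2, push Z → (q2, bccbcbcccbbbc, Z)
  read b, top Z: go to q0, push DZ → (q0, ccbcbcccbbbc, DZ)
  ε-move, top D: go to q2, push DD → (q2, ccbcbcccbbbc, DDZ)
  read c, top D: go to q2, push DD → (q2, cbcbcccbbbc, DDDZ)
  read c, top D: go to q2, push DD → (q2, bcbcccbbbc, DDDDZ)
  read b, top D: go to q2, push ε → (q2, cbcccbbbc, DDDZ)
  read c, top D: go to q2, push DD → (q2, bcccbbbc, DDDDZ)
  read b, top D: go to q2, push ε → (q2, cccbbbc, DDDZ)
  read c, top D: go to q2, push DD → (q2, ccbbbc, DDDDZ)
  read c, top D: go to q2, push DD → (q2, cbbbc, DDDDDZ)
  read c, top D: go to q2, push DD → (q2, bbbc, DDDDDDZ)
  read b, top D: go to q2, push ε → (q2, bbc, DDDDDZ)
  read b, top D: go to q2, push ε → (q2, bc, DDDDZ)
  read b, top D: go to q2, push ε → (q2, c, DDDZ)
  read c, top D: go to q2, push DD → (q2, ε, DDDDZ)
All input consumed in state q2 with stack DDDDZ.

DDDDZ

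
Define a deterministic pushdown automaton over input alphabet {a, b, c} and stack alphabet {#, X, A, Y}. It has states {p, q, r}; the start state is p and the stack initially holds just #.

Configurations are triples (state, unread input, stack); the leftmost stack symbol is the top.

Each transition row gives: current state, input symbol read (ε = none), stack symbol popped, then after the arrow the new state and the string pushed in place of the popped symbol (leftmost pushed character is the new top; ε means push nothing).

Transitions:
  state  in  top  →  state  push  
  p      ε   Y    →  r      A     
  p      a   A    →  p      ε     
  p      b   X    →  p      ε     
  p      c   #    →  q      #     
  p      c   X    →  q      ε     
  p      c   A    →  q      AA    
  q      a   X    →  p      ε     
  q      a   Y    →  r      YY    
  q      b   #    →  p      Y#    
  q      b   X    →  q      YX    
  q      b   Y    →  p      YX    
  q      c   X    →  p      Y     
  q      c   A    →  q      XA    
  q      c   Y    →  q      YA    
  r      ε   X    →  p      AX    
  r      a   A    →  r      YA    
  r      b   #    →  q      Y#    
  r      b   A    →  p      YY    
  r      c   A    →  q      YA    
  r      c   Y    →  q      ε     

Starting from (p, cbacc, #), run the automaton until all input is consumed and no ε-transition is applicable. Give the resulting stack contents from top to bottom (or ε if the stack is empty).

(p, cbacc, #)
  read c, top #: go to q, push # → (q, bacc, #)
  read b, top #: go to p, push Y# → (p, acc, Y#)
  ε-move, top Y: go to r, push A → (r, acc, A#)
  read a, top A: go to r, push YA → (r, cc, YA#)
  read c, top Y: go to q, push ε → (q, c, A#)
  read c, top A: go to q, push XA → (q, ε, XA#)
All input consumed in state q with stack XA#.

XA#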